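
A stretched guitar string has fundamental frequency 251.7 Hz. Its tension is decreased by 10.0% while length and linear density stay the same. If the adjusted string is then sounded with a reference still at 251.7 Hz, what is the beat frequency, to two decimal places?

12.92 Hz

For a string, f ∝ √T, so the new frequency is 251.7·√0.900 = 238.7836 Hz.
f_beat = |238.7836 − 251.7| = 12.92 Hz.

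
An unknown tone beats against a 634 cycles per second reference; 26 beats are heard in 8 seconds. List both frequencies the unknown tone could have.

Beat frequency = 26/8 = 3.25 Hz.
|f − 634| = 3.25, so f = 634 ± 3.25.

630.75 Hz or 637.25 Hz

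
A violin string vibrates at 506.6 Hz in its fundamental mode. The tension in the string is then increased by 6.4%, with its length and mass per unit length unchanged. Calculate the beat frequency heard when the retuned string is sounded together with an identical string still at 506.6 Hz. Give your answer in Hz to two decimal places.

15.96 Hz

For a string, f ∝ √T, so the new frequency is 506.6·√1.064 = 522.5598 Hz.
f_beat = |522.5598 − 506.6| = 15.96 Hz.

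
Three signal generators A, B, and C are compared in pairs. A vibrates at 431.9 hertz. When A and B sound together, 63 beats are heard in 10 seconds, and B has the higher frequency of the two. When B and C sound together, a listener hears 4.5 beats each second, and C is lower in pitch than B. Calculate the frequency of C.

433.7 Hz

A–B: Beat frequency = 63/10 = 6.3 Hz.
B is above A, so f_B = 431.9 + 6.3 = 438.2 Hz.
C is below B, so f_C = 438.2 − 4.5 = 433.7 Hz.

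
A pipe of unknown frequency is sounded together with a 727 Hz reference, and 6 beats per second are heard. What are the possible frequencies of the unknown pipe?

|f − 727| = 6, so f = 727 ± 6.

721 Hz or 733 Hz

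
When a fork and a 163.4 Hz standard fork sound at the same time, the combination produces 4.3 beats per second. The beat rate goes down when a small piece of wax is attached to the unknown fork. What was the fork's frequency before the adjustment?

167.7 Hz

|f − 163.4| = 4.3, so the fork was at either 159.1 Hz or 167.7 Hz.
Loading a fork with wax lowers its frequency; the adjustment lowers the fork's frequency.
The beat rate fell, so the adjustment moved the fork toward 163.4 Hz — it must have started above the reference.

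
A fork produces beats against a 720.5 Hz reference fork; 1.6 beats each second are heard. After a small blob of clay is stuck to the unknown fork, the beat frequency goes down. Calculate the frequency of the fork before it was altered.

|f − 720.5| = 1.6, so the fork was at either 718.9 Hz or 722.1 Hz.
Adding mass to a fork lowers its frequency; the adjustment lowers the fork's frequency.
The beat rate fell, so the adjustment moved the fork toward 720.5 Hz — it must have started above the reference.

722.1 Hz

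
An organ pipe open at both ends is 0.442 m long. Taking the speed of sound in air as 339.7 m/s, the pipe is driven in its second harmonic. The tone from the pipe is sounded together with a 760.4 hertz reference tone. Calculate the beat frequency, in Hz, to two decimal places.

8.15 Hz

Open pipe: f_n = n·v/(2L) = 2·339.7/(2·0.442) = 768.5520 Hz.
f_beat = |768.5520 − 760.4| = 8.15 Hz.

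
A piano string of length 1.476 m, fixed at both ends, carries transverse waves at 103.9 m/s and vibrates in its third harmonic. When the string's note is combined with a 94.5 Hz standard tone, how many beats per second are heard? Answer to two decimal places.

11.09 Hz

For a string fixed at both ends, f_n = n·v/(2L) = 3·103.9/(2·1.476) = 105.5894 Hz.
f_beat = |105.5894 − 94.5| = 11.09 Hz.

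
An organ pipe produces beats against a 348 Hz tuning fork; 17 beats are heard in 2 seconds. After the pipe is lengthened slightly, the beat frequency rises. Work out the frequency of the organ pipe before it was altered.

339.5 Hz

Beat frequency = 17/2 = 8.5 Hz.
|f − 348| = 8.5, so the organ pipe was at either 339.5 Hz or 356.5 Hz.
A longer pipe has a lower fundamental; the adjustment lowers the organ pipe's frequency.
The beat rate rose, so the adjustment moved the organ pipe further from 348 Hz — it was already below the reference.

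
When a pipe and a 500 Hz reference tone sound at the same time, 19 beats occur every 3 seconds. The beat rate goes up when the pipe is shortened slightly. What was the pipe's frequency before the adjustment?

506.3333 Hz

Beat frequency = 19/3 = 6.3333 Hz.
|f − 500| = 6.3333, so the pipe was at either 493.6667 Hz or 506.3333 Hz.
A shorter pipe has a higher fundamental; the adjustment raises the pipe's frequency.
The beat rate rose, so the adjustment moved the pipe further from 500 Hz — it was already above the reference.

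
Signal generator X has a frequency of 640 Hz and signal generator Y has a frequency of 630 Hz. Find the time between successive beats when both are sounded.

f_beat = |640 − 630| = 10 Hz.
Beat period T = 1 / f_beat = 1 / 10 s.

0.100 s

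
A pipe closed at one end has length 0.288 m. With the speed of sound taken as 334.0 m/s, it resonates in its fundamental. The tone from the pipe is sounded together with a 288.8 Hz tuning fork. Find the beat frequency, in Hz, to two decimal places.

Closed pipe (odd harmonics): f_n = n·v/(4L) = 1·334.0/(4·0.288) = 289.9306 Hz.
f_beat = |289.9306 − 288.8| = 1.13 Hz.

1.13 Hz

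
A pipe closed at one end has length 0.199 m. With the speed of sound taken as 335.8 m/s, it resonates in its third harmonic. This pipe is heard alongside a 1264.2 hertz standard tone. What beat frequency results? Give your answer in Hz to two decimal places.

1.38 Hz

Closed pipe (odd harmonics): f_n = n·v/(4L) = 3·335.8/(4·0.199) = 1265.5779 Hz.
f_beat = |1265.5779 − 1264.2| = 1.38 Hz.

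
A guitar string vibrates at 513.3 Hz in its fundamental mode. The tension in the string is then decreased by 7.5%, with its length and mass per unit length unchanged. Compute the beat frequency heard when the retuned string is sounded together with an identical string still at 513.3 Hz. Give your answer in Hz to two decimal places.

19.62 Hz

For a string, f ∝ √T, so the new frequency is 513.3·√0.925 = 493.6761 Hz.
f_beat = |493.6761 − 513.3| = 19.62 Hz.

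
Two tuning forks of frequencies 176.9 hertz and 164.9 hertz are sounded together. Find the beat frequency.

12 Hz

f_beat = |f₁ − f₂|.
|176.9 − 164.9| = 12 Hz.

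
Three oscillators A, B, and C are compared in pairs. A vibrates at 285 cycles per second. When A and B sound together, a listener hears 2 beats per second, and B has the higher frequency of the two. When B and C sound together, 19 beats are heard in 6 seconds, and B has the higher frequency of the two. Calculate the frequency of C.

B is above A, so f_B = 285 + 2 = 287 Hz.
B–C: Beat frequency = 19/6 = 3.1667 Hz.
C is below B, so f_C = 287 − 3.1667 = 283.8333 Hz.

283.8333 Hz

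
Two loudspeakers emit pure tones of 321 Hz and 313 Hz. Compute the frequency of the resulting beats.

The beat frequency equals the magnitude of the frequency difference.
|321 − 313| = 8 Hz.

8 Hz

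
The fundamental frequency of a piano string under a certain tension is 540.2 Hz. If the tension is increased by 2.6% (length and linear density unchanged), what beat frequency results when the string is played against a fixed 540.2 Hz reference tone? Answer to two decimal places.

6.98 Hz

For a string, f ∝ √T, so the new frequency is 540.2·√1.026 = 547.1775 Hz.
f_beat = |547.1775 − 540.2| = 6.98 Hz.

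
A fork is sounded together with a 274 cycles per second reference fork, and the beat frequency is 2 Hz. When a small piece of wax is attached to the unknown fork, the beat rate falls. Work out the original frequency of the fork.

276 Hz

|f − 274| = 2, so the fork was at either 272 Hz or 276 Hz.
Loading a fork with wax lowers its frequency; the adjustment lowers the fork's frequency.
The beat rate fell, so the adjustment moved the fork toward 274 Hz — it must have started above the reference.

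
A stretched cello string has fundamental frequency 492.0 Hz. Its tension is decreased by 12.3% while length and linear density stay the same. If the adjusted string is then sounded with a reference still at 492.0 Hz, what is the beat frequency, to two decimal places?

31.25 Hz

For a string, f ∝ √T, so the new frequency is 492.0·√0.877 = 460.7495 Hz.
f_beat = |460.7495 − 492.0| = 31.25 Hz.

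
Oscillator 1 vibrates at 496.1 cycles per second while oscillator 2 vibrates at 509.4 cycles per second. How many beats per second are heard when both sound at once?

13.3 Hz

f_beat = |f₁ − f₂|.
|496.1 − 509.4| = 13.3 Hz.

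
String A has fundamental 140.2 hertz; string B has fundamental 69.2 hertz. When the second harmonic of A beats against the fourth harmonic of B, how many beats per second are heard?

3.6 Hz

Second harmonic of the first: 2·140.2 = 280.4 Hz.
Fourth harmonic of the second: 4·69.2 = 276.8 Hz.
f_beat = |280.4 − 276.8| = 3.6 Hz.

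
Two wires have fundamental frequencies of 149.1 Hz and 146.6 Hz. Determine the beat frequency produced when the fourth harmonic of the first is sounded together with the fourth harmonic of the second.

10.0 Hz

Fourth harmonic of the first: 4·149.1 = 596.4 Hz.
Fourth harmonic of the second: 4·146.6 = 586.4 Hz.
f_beat = |596.4 − 586.4| = 10.0 Hz.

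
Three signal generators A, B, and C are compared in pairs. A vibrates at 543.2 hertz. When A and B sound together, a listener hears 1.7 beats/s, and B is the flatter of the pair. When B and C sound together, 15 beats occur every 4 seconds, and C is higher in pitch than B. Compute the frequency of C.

B is below A, so f_B = 543.2 − 1.7 = 541.5 Hz.
B–C: Beat frequency = 15/4 = 3.75 Hz.
C is above B, so f_C = 541.5 + 3.75 = 545.25 Hz.

545.25 Hz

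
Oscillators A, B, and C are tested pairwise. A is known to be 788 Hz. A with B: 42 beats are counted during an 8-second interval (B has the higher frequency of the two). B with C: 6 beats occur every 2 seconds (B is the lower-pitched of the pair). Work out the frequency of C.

796.25 Hz

A–B: Beat frequency = 42/8 = 5.25 Hz.
B is above A, so f_B = 788 + 5.25 = 793.25 Hz.
B–C: Beat frequency = 6/2 = 3 Hz.
C is above B, so f_C = 793.25 + 3 = 796.25 Hz.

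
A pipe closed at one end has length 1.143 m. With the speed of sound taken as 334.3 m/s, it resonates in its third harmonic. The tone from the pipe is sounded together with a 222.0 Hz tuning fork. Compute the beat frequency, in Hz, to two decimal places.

2.64 Hz

Closed pipe (odd harmonics): f_n = n·v/(4L) = 3·334.3/(4·1.143) = 219.3570 Hz.
f_beat = |219.3570 − 222.0| = 2.64 Hz.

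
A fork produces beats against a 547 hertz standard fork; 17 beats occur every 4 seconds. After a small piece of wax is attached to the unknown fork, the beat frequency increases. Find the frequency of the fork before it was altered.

Beat frequency = 17/4 = 4.25 Hz.
|f − 547| = 4.25, so the fork was at either 542.75 Hz or 551.25 Hz.
Loading a fork with wax lowers its frequency; the adjustment lowers the fork's frequency.
The beat rate rose, so the adjustment moved the fork further from 547 Hz — it was already below the reference.

542.75 Hz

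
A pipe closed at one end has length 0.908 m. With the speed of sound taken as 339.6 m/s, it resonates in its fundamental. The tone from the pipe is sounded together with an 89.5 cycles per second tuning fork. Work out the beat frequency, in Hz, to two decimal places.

4.00 Hz

Closed pipe (odd harmonics): f_n = n·v/(4L) = 1·339.6/(4·0.908) = 93.5022 Hz.
f_beat = |93.5022 − 89.5| = 4.00 Hz.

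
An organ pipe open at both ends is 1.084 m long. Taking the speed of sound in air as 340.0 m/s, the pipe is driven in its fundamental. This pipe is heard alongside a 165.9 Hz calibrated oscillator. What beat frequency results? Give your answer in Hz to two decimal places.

9.07 Hz

Open pipe: f_n = n·v/(2L) = 1·340.0/(2·1.084) = 156.8266 Hz.
f_beat = |156.8266 − 165.9| = 9.07 Hz.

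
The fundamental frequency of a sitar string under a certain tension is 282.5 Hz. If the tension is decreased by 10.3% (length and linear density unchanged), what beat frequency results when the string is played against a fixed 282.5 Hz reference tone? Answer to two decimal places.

For a string, f ∝ √T, so the new frequency is 282.5·√0.897 = 267.5560 Hz.
f_beat = |267.5560 − 282.5| = 14.94 Hz.

14.94 Hz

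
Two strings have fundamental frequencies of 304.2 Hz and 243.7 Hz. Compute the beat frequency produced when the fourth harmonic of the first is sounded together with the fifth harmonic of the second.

1.7 Hz

Fourth harmonic of the first: 4·304.2 = 1216.8 Hz.
Fifth harmonic of the second: 5·243.7 = 1218.5 Hz.
f_beat = |1216.8 − 1218.5| = 1.7 Hz.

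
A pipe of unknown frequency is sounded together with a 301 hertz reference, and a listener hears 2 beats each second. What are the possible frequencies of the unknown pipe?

299 Hz or 303 Hz

|f − 301| = 2, so f = 301 ± 2.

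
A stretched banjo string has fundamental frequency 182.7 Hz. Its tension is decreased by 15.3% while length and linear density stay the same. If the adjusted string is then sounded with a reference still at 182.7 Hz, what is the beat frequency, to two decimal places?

For a string, f ∝ √T, so the new frequency is 182.7·√0.847 = 168.1436 Hz.
f_beat = |168.1436 − 182.7| = 14.56 Hz.

14.56 Hz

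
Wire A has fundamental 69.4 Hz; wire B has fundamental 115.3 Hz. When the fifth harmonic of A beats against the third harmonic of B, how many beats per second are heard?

Fifth harmonic of the first: 5·69.4 = 347.0 Hz.
Third harmonic of the second: 3·115.3 = 345.9 Hz.
f_beat = |347.0 − 345.9| = 1.1 Hz.

1.1 Hz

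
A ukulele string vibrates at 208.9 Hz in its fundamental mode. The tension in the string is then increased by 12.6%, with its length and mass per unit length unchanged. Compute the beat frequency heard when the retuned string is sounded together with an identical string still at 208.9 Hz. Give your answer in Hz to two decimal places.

12.77 Hz

For a string, f ∝ √T, so the new frequency is 208.9·√1.126 = 221.6704 Hz.
f_beat = |221.6704 − 208.9| = 12.77 Hz.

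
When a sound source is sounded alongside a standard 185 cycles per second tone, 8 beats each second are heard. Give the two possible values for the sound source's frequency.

|f − 185| = 8, so f = 185 ± 8.

177 Hz or 193 Hz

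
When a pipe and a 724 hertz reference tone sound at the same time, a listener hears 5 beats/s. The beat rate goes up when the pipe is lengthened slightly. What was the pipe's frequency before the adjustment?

|f − 724| = 5, so the pipe was at either 719 Hz or 729 Hz.
A longer pipe has a lower fundamental; the adjustment lowers the pipe's frequency.
The beat rate rose, so the adjustment moved the pipe further from 724 Hz — it was already below the reference.

719 Hz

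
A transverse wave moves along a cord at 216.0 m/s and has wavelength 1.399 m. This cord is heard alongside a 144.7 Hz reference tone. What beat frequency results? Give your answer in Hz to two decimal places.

9.70 Hz

Source frequency f = v/λ = 216.0/1.399 = 154.3960 Hz.
f_beat = |154.3960 − 144.7| = 9.70 Hz.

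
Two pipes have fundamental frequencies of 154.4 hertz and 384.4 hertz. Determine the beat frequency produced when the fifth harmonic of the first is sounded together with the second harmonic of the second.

Fifth harmonic of the first: 5·154.4 = 772.0 Hz.
Second harmonic of the second: 2·384.4 = 768.8 Hz.
f_beat = |772.0 − 768.8| = 3.2 Hz.

3.2 Hz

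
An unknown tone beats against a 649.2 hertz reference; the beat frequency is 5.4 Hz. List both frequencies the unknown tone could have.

643.8 Hz or 654.6 Hz

|f − 649.2| = 5.4, so f = 649.2 ± 5.4.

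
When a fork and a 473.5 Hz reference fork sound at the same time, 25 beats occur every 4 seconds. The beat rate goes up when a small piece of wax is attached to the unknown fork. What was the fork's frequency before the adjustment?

467.25 Hz

Beat frequency = 25/4 = 6.25 Hz.
|f − 473.5| = 6.25, so the fork was at either 467.25 Hz or 479.75 Hz.
Loading a fork with wax lowers its frequency; the adjustment lowers the fork's frequency.
The beat rate rose, so the adjustment moved the fork further from 473.5 Hz — it was already below the reference.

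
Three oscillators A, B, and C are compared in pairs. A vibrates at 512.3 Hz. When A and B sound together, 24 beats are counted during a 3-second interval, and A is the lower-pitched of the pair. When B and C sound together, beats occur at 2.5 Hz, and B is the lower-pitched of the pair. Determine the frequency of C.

A–B: Beat frequency = 24/3 = 8 Hz.
B is above A, so f_B = 512.3 + 8 = 520.3 Hz.
C is above B, so f_C = 520.3 + 2.5 = 522.8 Hz.

522.8 Hz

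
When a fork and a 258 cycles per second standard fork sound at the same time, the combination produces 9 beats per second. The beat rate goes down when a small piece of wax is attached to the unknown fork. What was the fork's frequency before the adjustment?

|f − 258| = 9, so the fork was at either 249 Hz or 267 Hz.
Loading a fork with wax lowers its frequency; the adjustment lowers the fork's frequency.
The beat rate fell, so the adjustment moved the fork toward 258 Hz — it must have started above the reference.

267 Hz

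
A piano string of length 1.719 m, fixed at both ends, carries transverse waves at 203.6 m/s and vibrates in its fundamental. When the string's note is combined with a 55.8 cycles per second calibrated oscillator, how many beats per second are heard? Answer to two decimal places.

For a string fixed at both ends, f_n = n·v/(2L) = 1·203.6/(2·1.719) = 59.2205 Hz.
f_beat = |59.2205 − 55.8| = 3.42 Hz.

3.42 Hz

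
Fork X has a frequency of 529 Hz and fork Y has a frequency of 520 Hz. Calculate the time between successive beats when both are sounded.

0.111 s

f_beat = |529 − 520| = 9 Hz.
Beat period T = 1 / f_beat = 1 / 9 s.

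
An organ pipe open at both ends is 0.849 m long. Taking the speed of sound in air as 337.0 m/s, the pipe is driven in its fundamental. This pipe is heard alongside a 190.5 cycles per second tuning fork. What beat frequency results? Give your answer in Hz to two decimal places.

Open pipe: f_n = n·v/(2L) = 1·337.0/(2·0.849) = 198.4688 Hz.
f_beat = |198.4688 − 190.5| = 7.97 Hz.

7.97 Hz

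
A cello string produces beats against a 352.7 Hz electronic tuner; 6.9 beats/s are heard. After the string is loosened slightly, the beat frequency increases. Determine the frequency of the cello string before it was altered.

345.8 Hz

|f − 352.7| = 6.9, so the cello string was at either 345.8 Hz or 359.6 Hz.
Reducing tension lowers a string's frequency; the adjustment lowers the cello string's frequency.
The beat rate rose, so the adjustment moved the cello string further from 352.7 Hz — it was already below the reference.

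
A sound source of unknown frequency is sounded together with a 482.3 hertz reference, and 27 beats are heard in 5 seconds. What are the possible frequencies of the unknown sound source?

Beat frequency = 27/5 = 5.4 Hz.
|f − 482.3| = 5.4, so f = 482.3 ± 5.4.

476.9 Hz or 487.7 Hz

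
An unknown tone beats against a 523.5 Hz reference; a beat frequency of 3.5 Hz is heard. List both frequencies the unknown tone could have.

520 Hz or 527 Hz

|f − 523.5| = 3.5, so f = 523.5 ± 3.5.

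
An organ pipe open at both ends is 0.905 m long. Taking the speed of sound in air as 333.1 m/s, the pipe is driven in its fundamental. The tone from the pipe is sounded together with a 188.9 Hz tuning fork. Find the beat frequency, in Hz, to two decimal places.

Open pipe: f_n = n·v/(2L) = 1·333.1/(2·0.905) = 184.0331 Hz.
f_beat = |184.0331 − 188.9| = 4.87 Hz.

4.87 Hz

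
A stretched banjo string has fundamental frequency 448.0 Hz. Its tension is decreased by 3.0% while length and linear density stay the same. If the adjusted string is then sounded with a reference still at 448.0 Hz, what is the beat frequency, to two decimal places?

For a string, f ∝ √T, so the new frequency is 448.0·√0.970 = 441.2288 Hz.
f_beat = |441.2288 − 448.0| = 6.77 Hz.

6.77 Hz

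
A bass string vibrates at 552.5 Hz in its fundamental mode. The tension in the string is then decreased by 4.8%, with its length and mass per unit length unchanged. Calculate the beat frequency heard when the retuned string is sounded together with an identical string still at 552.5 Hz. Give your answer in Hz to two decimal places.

13.42 Hz

For a string, f ∝ √T, so the new frequency is 552.5·√0.952 = 539.0769 Hz.
f_beat = |539.0769 − 552.5| = 13.42 Hz.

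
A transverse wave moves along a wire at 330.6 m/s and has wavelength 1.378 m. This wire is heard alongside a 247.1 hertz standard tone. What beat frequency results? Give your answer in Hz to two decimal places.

Source frequency f = v/λ = 330.6/1.378 = 239.9129 Hz.
f_beat = |239.9129 − 247.1| = 7.19 Hz.

7.19 Hz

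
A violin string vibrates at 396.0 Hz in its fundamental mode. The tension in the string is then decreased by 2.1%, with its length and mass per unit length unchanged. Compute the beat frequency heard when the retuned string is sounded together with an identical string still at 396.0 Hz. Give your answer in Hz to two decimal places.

4.18 Hz

For a string, f ∝ √T, so the new frequency is 396.0·√0.979 = 391.8199 Hz.
f_beat = |391.8199 − 396.0| = 4.18 Hz.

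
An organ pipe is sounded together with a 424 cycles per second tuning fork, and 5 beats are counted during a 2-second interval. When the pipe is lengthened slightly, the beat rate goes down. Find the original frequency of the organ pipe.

426.5 Hz

Beat frequency = 5/2 = 2.5 Hz.
|f − 424| = 2.5, so the organ pipe was at either 421.5 Hz or 426.5 Hz.
A longer pipe has a lower fundamental; the adjustment lowers the organ pipe's frequency.
The beat rate fell, so the adjustment moved the organ pipe toward 424 Hz — it must have started above the reference.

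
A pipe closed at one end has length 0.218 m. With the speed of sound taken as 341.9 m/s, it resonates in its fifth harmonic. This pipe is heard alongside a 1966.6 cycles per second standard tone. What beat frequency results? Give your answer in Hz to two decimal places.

Closed pipe (odd harmonics): f_n = n·v/(4L) = 5·341.9/(4·0.218) = 1960.4358 Hz.
f_beat = |1960.4358 − 1966.6| = 6.16 Hz.

6.16 Hz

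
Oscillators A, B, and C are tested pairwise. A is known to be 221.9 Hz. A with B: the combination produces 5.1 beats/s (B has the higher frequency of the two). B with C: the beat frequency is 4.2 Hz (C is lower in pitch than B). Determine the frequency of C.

B is above A, so f_B = 221.9 + 5.1 = 227 Hz.
C is below B, so f_C = 227 − 4.2 = 222.8 Hz.

222.8 Hz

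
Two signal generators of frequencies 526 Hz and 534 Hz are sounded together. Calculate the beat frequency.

Beats arise from superposition of two nearby frequencies; the beat rate is |f₁ − f₂|.
|526 − 534| = 8 Hz.

8 Hz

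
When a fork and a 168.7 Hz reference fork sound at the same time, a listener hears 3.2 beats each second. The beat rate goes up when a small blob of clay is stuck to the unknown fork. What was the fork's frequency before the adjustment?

165.5 Hz

|f − 168.7| = 3.2, so the fork was at either 165.5 Hz or 171.9 Hz.
Adding mass to a fork lowers its frequency; the adjustment lowers the fork's frequency.
The beat rate rose, so the adjustment moved the fork further from 168.7 Hz — it was already below the reference.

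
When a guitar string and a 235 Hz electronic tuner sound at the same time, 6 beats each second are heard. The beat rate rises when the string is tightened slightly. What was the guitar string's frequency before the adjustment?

241 Hz

|f − 235| = 6, so the guitar string was at either 229 Hz or 241 Hz.
Increasing tension raises a string's frequency; the adjustment raises the guitar string's frequency.
The beat rate rose, so the adjustment moved the guitar string further from 235 Hz — it was already above the reference.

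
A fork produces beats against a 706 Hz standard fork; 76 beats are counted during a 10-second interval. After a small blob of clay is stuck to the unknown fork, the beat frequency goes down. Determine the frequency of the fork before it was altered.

713.6 Hz

Beat frequency = 76/10 = 7.6 Hz.
|f − 706| = 7.6, so the fork was at either 698.4 Hz or 713.6 Hz.
Adding mass to a fork lowers its frequency; the adjustment lowers the fork's frequency.
The beat rate fell, so the adjustment moved the fork toward 706 Hz — it must have started above the reference.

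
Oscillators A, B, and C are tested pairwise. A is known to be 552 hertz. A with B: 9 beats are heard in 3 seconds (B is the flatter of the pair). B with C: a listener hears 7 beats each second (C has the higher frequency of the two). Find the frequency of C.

A–B: Beat frequency = 9/3 = 3 Hz.
B is below A, so f_B = 552 − 3 = 549 Hz.
C is above B, so f_C = 549 + 7 = 556 Hz.

556 Hz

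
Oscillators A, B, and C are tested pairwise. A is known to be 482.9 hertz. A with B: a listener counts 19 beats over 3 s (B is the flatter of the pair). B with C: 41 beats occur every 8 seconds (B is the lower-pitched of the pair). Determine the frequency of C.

A–B: Beat frequency = 19/3 = 6.3333 Hz.
B is below A, so f_B = 482.9 − 6.3333 = 476.5667 Hz.
B–C: Beat frequency = 41/8 = 5.125 Hz.
C is above B, so f_C = 476.5667 + 5.125 = 481.6917 Hz.

481.6917 Hz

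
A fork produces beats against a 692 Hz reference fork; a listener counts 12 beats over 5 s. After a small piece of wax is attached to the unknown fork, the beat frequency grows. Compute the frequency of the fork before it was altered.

Beat frequency = 12/5 = 2.4 Hz.
|f − 692| = 2.4, so the fork was at either 689.6 Hz or 694.4 Hz.
Loading a fork with wax lowers its frequency; the adjustment lowers the fork's frequency.
The beat rate rose, so the adjustment moved the fork further from 692 Hz — it was already below the reference.

689.6 Hz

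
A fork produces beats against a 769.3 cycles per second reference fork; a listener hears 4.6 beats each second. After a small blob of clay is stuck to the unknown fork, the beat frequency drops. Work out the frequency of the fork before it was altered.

773.9 Hz

|f − 769.3| = 4.6, so the fork was at either 764.7 Hz or 773.9 Hz.
Adding mass to a fork lowers its frequency; the adjustment lowers the fork's frequency.
The beat rate fell, so the adjustment moved the fork toward 769.3 Hz — it must have started above the reference.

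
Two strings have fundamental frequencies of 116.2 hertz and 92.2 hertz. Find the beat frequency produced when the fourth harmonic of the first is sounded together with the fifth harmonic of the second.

3.8 Hz

Fourth harmonic of the first: 4·116.2 = 464.8 Hz.
Fifth harmonic of the second: 5·92.2 = 461.0 Hz.
f_beat = |464.8 − 461.0| = 3.8 Hz.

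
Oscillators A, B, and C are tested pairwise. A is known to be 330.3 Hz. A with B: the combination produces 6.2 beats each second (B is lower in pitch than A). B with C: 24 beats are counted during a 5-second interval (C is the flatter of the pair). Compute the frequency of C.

319.3 Hz

B is below A, so f_B = 330.3 − 6.2 = 324.1 Hz.
B–C: Beat frequency = 24/5 = 4.8 Hz.
C is below B, so f_C = 324.1 − 4.8 = 319.3 Hz.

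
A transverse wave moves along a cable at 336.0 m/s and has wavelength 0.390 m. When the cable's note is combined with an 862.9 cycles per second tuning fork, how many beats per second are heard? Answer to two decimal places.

Source frequency f = v/λ = 336.0/0.390 = 861.5385 Hz.
f_beat = |861.5385 − 862.9| = 1.36 Hz.

1.36 Hz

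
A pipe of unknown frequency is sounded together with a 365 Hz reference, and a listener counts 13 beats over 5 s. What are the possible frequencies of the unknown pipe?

Beat frequency = 13/5 = 2.6 Hz.
|f − 365| = 2.6, so f = 365 ± 2.6.

362.4 Hz or 367.6 Hz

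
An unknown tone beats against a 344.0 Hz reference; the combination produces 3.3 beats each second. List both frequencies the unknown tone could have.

|f − 344.0| = 3.3, so f = 344.0 ± 3.3.

340.7 Hz or 347.3 Hz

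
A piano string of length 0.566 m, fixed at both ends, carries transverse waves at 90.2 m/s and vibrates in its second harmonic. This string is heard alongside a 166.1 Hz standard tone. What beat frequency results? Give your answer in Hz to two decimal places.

6.74 Hz

For a string fixed at both ends, f_n = n·v/(2L) = 2·90.2/(2·0.566) = 159.3640 Hz.
f_beat = |159.3640 − 166.1| = 6.74 Hz.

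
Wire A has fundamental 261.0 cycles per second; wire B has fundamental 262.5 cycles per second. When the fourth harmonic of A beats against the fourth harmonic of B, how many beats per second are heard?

Fourth harmonic of the first: 4·261.0 = 1044.0 Hz.
Fourth harmonic of the second: 4·262.5 = 1050.0 Hz.
f_beat = |1044.0 − 1050.0| = 6.0 Hz.

6.0 Hz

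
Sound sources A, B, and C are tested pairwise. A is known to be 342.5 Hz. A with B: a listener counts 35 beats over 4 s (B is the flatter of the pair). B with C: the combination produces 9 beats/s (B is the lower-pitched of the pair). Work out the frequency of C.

342.75 Hz

A–B: Beat frequency = 35/4 = 8.75 Hz.
B is below A, so f_B = 342.5 − 8.75 = 333.75 Hz.
C is above B, so f_C = 333.75 + 9 = 342.75 Hz.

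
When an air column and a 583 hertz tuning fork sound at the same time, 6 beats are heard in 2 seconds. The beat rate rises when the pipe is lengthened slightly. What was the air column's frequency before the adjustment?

Beat frequency = 6/2 = 3 Hz.
|f − 583| = 3, so the air column was at either 580 Hz or 586 Hz.
A longer pipe has a lower fundamental; the adjustment lowers the air column's frequency.
The beat rate rose, so the adjustment moved the air column further from 583 Hz — it was already below the reference.

580 Hz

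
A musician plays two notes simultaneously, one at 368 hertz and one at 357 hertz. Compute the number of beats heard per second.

11 Hz

f_beat = |f₁ − f₂|.
|368 − 357| = 11 Hz.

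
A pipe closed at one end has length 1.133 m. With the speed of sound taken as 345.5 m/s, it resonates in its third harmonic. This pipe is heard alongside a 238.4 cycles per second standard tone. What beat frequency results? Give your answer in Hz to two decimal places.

Closed pipe (odd harmonics): f_n = n·v/(4L) = 3·345.5/(4·1.133) = 228.7070 Hz.
f_beat = |228.7070 − 238.4| = 9.69 Hz.

9.69 Hz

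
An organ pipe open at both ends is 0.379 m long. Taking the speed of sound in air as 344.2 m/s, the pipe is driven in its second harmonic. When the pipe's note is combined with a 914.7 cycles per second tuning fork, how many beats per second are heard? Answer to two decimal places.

6.52 Hz

Open pipe: f_n = n·v/(2L) = 2·344.2/(2·0.379) = 908.1794 Hz.
f_beat = |908.1794 − 914.7| = 6.52 Hz.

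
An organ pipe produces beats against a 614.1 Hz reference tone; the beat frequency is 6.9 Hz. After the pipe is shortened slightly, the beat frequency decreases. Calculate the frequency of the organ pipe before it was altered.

607.2 Hz

|f − 614.1| = 6.9, so the organ pipe was at either 607.2 Hz or 621 Hz.
A shorter pipe has a higher fundamental; the adjustment raises the organ pipe's frequency.
The beat rate fell, so the adjustment moved the organ pipe toward 614.1 Hz — it must have started below the reference.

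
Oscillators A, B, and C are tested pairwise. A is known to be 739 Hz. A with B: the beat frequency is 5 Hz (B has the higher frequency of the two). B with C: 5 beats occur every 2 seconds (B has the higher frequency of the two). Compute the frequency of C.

B is above A, so f_B = 739 + 5 = 744 Hz.
B–C: Beat frequency = 5/2 = 2.5 Hz.
C is below B, so f_C = 744 − 2.5 = 741.5 Hz.

741.5 Hz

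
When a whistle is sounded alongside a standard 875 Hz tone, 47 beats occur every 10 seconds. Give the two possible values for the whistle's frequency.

Beat frequency = 47/10 = 4.7 Hz.
|f − 875| = 4.7, so f = 875 ± 4.7.

870.3 Hz or 879.7 Hz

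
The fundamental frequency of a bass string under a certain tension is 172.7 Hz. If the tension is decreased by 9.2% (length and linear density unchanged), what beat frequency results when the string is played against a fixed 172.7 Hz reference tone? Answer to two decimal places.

8.14 Hz

For a string, f ∝ √T, so the new frequency is 172.7·√0.908 = 164.5642 Hz.
f_beat = |164.5642 − 172.7| = 8.14 Hz.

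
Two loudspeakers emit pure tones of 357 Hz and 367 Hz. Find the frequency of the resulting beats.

f_beat = |f₁ − f₂|.
|357 − 367| = 10 Hz.

10 Hz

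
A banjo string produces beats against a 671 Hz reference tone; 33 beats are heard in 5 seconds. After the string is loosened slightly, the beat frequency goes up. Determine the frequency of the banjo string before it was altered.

Beat frequency = 33/5 = 6.6 Hz.
|f − 671| = 6.6, so the banjo string was at either 664.4 Hz or 677.6 Hz.
Reducing tension lowers a string's frequency; the adjustment lowers the banjo string's frequency.
The beat rate rose, so the adjustment moved the banjo string further from 671 Hz — it was already below the reference.

664.4 Hz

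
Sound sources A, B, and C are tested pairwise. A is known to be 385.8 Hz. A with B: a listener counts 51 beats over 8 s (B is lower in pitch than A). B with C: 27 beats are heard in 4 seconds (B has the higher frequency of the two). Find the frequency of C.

A–B: Beat frequency = 51/8 = 6.375 Hz.
B is below A, so f_B = 385.8 − 6.375 = 379.425 Hz.
B–C: Beat frequency = 27/4 = 6.75 Hz.
C is below B, so f_C = 379.425 − 6.75 = 372.675 Hz.

372.675 Hz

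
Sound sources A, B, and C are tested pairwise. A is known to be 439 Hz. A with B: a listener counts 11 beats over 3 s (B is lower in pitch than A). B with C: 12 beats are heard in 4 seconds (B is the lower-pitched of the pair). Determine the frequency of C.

438.3333 Hz

A–B: Beat frequency = 11/3 = 3.6667 Hz.
B is below A, so f_B = 439 − 3.6667 = 435.3333 Hz.
B–C: Beat frequency = 12/4 = 3 Hz.
C is above B, so f_C = 435.3333 + 3 = 438.3333 Hz.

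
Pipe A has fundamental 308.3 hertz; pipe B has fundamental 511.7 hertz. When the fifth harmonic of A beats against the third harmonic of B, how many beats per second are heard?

6.4 Hz

Fifth harmonic of the first: 5·308.3 = 1541.5 Hz.
Third harmonic of the second: 3·511.7 = 1535.1 Hz.
f_beat = |1541.5 − 1535.1| = 6.4 Hz.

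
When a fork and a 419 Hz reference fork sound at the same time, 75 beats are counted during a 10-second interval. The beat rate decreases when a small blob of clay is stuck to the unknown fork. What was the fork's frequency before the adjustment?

Beat frequency = 75/10 = 7.5 Hz.
|f − 419| = 7.5, so the fork was at either 411.5 Hz or 426.5 Hz.
Adding mass to a fork lowers its frequency; the adjustment lowers the fork's frequency.
The beat rate fell, so the adjustment moved the fork toward 419 Hz — it must have started above the reference.

426.5 Hz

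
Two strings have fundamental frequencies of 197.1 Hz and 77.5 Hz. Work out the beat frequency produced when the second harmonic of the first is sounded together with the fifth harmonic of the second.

Second harmonic of the first: 2·197.1 = 394.2 Hz.
Fifth harmonic of the second: 5·77.5 = 387.5 Hz.
f_beat = |394.2 − 387.5| = 6.7 Hz.

6.7 Hz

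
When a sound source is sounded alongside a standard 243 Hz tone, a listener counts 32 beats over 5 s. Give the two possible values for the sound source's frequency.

Beat frequency = 32/5 = 6.4 Hz.
|f − 243| = 6.4, so f = 243 ± 6.4.

236.6 Hz or 249.4 Hz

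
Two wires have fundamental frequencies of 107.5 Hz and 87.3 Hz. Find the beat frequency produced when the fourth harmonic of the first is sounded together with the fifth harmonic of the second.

6.5 Hz

Fourth harmonic of the first: 4·107.5 = 430.0 Hz.
Fifth harmonic of the second: 5·87.3 = 436.5 Hz.
f_beat = |430.0 − 436.5| = 6.5 Hz.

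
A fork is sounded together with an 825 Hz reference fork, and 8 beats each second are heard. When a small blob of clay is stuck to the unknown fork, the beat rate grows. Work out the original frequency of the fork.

|f − 825| = 8, so the fork was at either 817 Hz or 833 Hz.
Adding mass to a fork lowers its frequency; the adjustment lowers the fork's frequency.
The beat rate rose, so the adjustment moved the fork further from 825 Hz — it was already below the reference.

817 Hz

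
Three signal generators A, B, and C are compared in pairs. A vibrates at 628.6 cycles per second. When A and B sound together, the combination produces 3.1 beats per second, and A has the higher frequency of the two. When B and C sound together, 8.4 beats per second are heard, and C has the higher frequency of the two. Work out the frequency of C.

633.9 Hz

B is below A, so f_B = 628.6 − 3.1 = 625.5 Hz.
C is above B, so f_C = 625.5 + 8.4 = 633.9 Hz.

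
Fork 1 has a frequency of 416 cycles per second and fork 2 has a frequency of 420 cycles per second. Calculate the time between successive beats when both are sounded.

0.250 s

f_beat = |416 − 420| = 4 Hz.
Beat period T = 1 / f_beat = 1 / 4 s.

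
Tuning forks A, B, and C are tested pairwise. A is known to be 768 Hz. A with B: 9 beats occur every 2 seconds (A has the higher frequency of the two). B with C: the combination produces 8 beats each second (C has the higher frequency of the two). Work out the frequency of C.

A–B: Beat frequency = 9/2 = 4.5 Hz.
B is below A, so f_B = 768 − 4.5 = 763.5 Hz.
C is above B, so f_C = 763.5 + 8 = 771.5 Hz.

771.5 Hz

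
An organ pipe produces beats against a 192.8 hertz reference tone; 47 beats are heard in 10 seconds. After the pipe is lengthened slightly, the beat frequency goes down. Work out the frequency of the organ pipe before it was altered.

Beat frequency = 47/10 = 4.7 Hz.
|f − 192.8| = 4.7, so the organ pipe was at either 188.1 Hz or 197.5 Hz.
A longer pipe has a lower fundamental; the adjustment lowers the organ pipe's frequency.
The beat rate fell, so the adjustment moved the organ pipe toward 192.8 Hz — it must have started above the reference.

197.5 Hz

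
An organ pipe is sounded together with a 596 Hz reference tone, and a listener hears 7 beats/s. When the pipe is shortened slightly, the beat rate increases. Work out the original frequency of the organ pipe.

|f − 596| = 7, so the organ pipe was at either 589 Hz or 603 Hz.
A shorter pipe has a higher fundamental; the adjustment raises the organ pipe's frequency.
The beat rate rose, so the adjustment moved the organ pipe further from 596 Hz — it was already above the reference.

603 Hz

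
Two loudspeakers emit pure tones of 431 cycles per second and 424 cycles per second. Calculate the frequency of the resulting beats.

f_beat = |f₁ − f₂|.
|431 − 424| = 7 Hz.

7 Hz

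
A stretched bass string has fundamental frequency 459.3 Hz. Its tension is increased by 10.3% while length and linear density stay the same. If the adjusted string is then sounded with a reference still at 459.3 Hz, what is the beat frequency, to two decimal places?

23.07 Hz

For a string, f ∝ √T, so the new frequency is 459.3·√1.103 = 482.3743 Hz.
f_beat = |482.3743 − 459.3| = 23.07 Hz.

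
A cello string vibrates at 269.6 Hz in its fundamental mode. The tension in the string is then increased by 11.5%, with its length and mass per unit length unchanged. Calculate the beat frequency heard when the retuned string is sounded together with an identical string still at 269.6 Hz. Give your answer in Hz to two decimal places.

For a string, f ∝ √T, so the new frequency is 269.6·√1.115 = 284.6802 Hz.
f_beat = |284.6802 − 269.6| = 15.08 Hz.

15.08 Hz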